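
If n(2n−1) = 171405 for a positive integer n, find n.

Set n(2n−1) = 171405, giving 2n² − n − 171405 = 0.
The discriminant is 1 + 8·171405 = 1371241, and √1371241 = 1171.
So n = (1 + 1171) / 4 = 1172/4 = 293.

293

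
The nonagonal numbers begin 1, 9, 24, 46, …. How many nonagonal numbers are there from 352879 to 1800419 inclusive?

400

The n-th nonagonal number is n(7n−5)/2.
Smallest index with value ≥ 352879: n = 318 (giving 353139).
Largest index with value ≤ 1800419: n = 717 (giving 1797519).
Indices 318 through 717: 400 terms.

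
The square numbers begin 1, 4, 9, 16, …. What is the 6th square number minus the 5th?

n² − (n−1)² = 2n − 1, so 6² − 5² = 2·6 − 1 = 11.

11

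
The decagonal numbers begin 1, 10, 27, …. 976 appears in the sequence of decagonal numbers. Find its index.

16

Set n(4n−3) = 976, giving 4n² − 3n − 976 = 0.
So n = (3 + 125) / 8 = 128/8 = 16.
Check: 16·(4·16 − 3) = 976. ✓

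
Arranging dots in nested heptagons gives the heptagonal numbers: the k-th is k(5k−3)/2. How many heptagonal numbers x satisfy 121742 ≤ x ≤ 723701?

318

The n-th heptagonal number is n(5n−3)/2.
Smallest index with value ≥ 121742: n = 221 (giving 121771).
Largest index with value ≤ 723701: n = 538 (giving 722803).
Indices 221 through 538: 318 terms.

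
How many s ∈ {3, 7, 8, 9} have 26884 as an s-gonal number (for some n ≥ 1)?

2

s = 3: P(3, 231) = 26796 and P(3, 232) = 27028; 26884 is not s-gonal.
s = 7: P(7, 104) = 26884. ✓
s = 8: P(8, 94) = 26320 and P(8, 95) = 26885; 26884 is not s-gonal.
s = 9: P(9, 88) = 26884. ✓
Hits: s ∈ {7, 9} → 2.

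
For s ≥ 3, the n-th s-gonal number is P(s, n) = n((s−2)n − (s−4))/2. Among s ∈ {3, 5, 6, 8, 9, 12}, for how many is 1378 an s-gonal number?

s = 3: P(3, 52) = 1378. ✓
s = 5: P(5, 30) = 1335 and P(5, 31) = 1426; 1378 is not s-gonal.
s = 6: P(6, 26) = 1326 and P(6, 27) = 1431; 1378 is not s-gonal.
s = 8: P(8, 21) = 1281 and P(8, 22) = 1408; 1378 is not s-gonal.
s = 9: P(9, 20) = 1350 and P(9, 21) = 1491; 1378 is not s-gonal.
s = 12: P(12, 17) = 1377 and P(12, 18) = 1548; 1378 is not s-gonal.
Hits: s ∈ {3} → 1.

1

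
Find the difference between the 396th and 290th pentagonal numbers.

396·(3·396 − 1)/2 = 235026 and 290·(3·290 − 1)/2 = 126005.
Difference: 235026 − 126005 = 109021.

109021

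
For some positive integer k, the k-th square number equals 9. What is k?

We need n² = 9, so n = √9 = 3.

3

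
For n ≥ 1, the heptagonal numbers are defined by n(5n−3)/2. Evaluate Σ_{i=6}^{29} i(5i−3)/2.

20620

Σ i(5i−3)/2 = (5Σi² − 3Σi) / 2 over i = 6..29.
Σi = 435 − 15 = 420 and Σi² = 8555 − 55 = 8500.
(5·8500 − 3·420) / 2 = 41240/2 = 20620.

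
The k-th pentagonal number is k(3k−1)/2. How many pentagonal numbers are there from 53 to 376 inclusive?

The n-th pentagonal number is n(3n−1)/2.
Smallest index with value ≥ 53: n = 7 (giving 70).
Largest index with value ≤ 376: n = 16 (giving 376).
Indices 7 through 16: 10 terms.

10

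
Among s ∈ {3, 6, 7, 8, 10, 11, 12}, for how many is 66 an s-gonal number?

2

s = 3: P(3, 11) = 66. ✓
s = 6: P(6, 6) = 66. ✓
s = 7: P(7, 5) = 55 and P(7, 6) = 81; 66 is not s-gonal.
s = 8: P(8, 5) = 65 and P(8, 6) = 96; 66 is not s-gonal.
s = 10: P(10, 4) = 52 and P(10, 5) = 85; 66 is not s-gonal.
s = 11: P(11, 4) = 58 and P(11, 5) = 95; 66 is not s-gonal.
s = 12: P(12, 4) = 64 and P(12, 5) = 105; 66 is not s-gonal.
Hits: s ∈ {3, 6} → 2.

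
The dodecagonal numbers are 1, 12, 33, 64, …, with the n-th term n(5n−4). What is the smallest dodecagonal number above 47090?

47628

Solve n(5n−4) > 47090 for integer n.
The largest n with value ≤ 47090 is 97 (since 46657 ≤ 47090 < 47628), so the first above is n = 98, value 47628.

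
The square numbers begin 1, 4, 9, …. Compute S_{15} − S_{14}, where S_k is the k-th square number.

n² − (n−1)² = 2n − 1, so 15² − 14² = 2·15 − 1 = 29.

29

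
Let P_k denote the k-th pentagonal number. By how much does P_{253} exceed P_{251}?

253·(3·253 − 1)/2 = 95887 and 251·(3·251 − 1)/2 = 94376.
Difference: 95887 − 94376 = 1511.

1511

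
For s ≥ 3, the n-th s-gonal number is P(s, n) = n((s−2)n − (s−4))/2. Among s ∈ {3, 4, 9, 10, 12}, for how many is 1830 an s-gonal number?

1

s = 3: P(3, 60) = 1830. ✓
s = 4: P(4, 42) = 1764 and P(4, 43) = 1849; 1830 is not s-gonal.
s = 9: P(9, 23) = 1794 and P(9, 24) = 1956; 1830 is not s-gonal.
s = 10: P(10, 21) = 1701 and P(10, 22) = 1870; 1830 is not s-gonal.
s = 12: P(12, 19) = 1729 and P(12, 20) = 1920; 1830 is not s-gonal.
Hits: s ∈ {3} → 1.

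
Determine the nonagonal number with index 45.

45·(7·45 − 5)/2 = 45·310/2 = 45·155 = 6975.

6975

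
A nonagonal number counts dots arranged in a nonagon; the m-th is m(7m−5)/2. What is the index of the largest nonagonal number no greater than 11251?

57

Solve n(7n−5)/2 ≤ 11251 for integer n.
n = 57 gives 11229 ≤ 11251, while n = 58 gives 11629 > 11251; so the answer is index 57.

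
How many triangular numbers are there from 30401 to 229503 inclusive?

431

The n-th triangular number is n(n+1)/2.
Smallest index with value ≥ 30401: n = 247 (giving 30628).
Largest index with value ≤ 229503: n = 677 (giving 229503).
Indices 247 through 677: 431 terms.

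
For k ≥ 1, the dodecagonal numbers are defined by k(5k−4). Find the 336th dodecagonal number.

The 336th dodecagonal number is n(5n−4) with n = 336.
336·(5·336 − 4) = 336·1676 = 563136.

563136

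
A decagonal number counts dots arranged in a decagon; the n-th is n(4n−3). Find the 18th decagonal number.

The 18th decagonal number is n(4n−3) with n = 18.
18·(4·18 − 3) = 18·69 = 1242.

1242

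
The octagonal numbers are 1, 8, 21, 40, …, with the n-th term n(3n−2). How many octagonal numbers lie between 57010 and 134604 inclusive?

The n-th octagonal number is n(3n−2).
Smallest index with value ≥ 57010: n = 139 (giving 57685).
Largest index with value ≤ 134604: n = 212 (giving 134408).
Indices 139 through 212: 74 terms.

74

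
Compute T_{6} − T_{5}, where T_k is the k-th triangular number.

Consecutive triangular numbers differ by n: T_{6} − T_{5} = 6.

6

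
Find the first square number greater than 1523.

1600

Solve n² > 1523 for integer n.
The largest n with value ≤ 1523 is 39 (since 1521 ≤ 1523 < 1600), so the first above is n = 40, value 1600.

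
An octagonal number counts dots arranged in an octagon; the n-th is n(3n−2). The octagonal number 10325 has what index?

Set n(3n−2) = 10325, giving 3n² − 2n − 10325 = 0.
So n = (2 + 352) / 6 = 354/6 = 59.

59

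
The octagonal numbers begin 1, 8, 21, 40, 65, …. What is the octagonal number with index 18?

936

The 18th octagonal number is n(3n−2) with n = 18.
18·(3·18 − 2) = 18·52 = 936.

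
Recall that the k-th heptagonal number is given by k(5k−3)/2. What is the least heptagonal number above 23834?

Solve n(5n−3)/2 > 23834 for integer n.
The largest n with value ≤ 23834 is 97 (since 23377 ≤ 23834 < 23863), so the first above is n = 98, value 23863.

23863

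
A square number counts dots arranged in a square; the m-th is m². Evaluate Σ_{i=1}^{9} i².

285

Σ_{i=1}^{9} i² = 9·10·19/6 = 285.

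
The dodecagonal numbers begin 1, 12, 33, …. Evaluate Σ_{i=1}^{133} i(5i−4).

Σ i(5i−4) = 5Σi² − 4Σi over i = 1..133.
Σi = 8911 and Σi² = 793079.
5·793079 − 4·8911 = 3929751.

3929751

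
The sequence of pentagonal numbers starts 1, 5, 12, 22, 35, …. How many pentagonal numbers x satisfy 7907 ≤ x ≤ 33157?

The n-th pentagonal number is n(3n−1)/2.
Smallest index with value ≥ 7907: n = 73 (giving 7957).
Largest index with value ≤ 33157: n = 148 (giving 32782).
Indices 73 through 148: 76 terms.

76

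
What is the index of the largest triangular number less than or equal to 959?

43

Solve n(n+1)/2 ≤ 959 for integer n.
n = 43 gives 946 ≤ 959, while n = 44 gives 990 > 959; so the answer is index 43.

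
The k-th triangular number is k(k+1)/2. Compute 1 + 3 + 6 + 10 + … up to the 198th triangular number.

1313400

Σ i(i+1)/2 = (Σi² + Σi) / 2 over i = 1..198.
Σi = 19701 and Σi² = 2607099.
(1·2607099 + 1·19701) / 2 = 2626800/2 = 1313400.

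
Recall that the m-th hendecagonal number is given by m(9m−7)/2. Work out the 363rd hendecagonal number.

591690

The 363rd hendecagonal number is n(9n−7)/2 with n = 363.
363·(9·363 − 7)/2 = 363·3260/2 = 363·1630 = 591690.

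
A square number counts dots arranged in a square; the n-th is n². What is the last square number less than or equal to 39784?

Solve n² ≤ 39784 for integer n.
n = 199 gives 39601 ≤ 39784, while n = 200 gives 40000 > 39784; so the answer is 39601.

39601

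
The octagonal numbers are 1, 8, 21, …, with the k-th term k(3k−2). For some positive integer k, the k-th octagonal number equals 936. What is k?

18

Set n(3n−2) = 936, giving 3n² − 2n − 936 = 0.
So n = (2 + 106) / 6 = 108/6 = 18.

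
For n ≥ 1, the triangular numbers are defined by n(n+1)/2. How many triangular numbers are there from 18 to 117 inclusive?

9

The n-th triangular number is n(n+1)/2.
Smallest index with value ≥ 18: n = 6 (giving 21).
Largest index with value ≤ 117: n = 14 (giving 105).
Indices 6 through 14: 9 terms.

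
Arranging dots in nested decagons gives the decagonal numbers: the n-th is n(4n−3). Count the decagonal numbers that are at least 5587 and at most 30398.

The n-th decagonal number is n(4n−3).
Smallest index with value ≥ 5587: n = 38 (giving 5662).
Largest index with value ≤ 30398: n = 87 (giving 30015).
Indices 38 through 87: 50 terms.

50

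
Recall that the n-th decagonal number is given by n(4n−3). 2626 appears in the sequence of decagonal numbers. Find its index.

26

Set n(4n−3) = 2626, giving 4n² − 3n − 2626 = 0.
The discriminant is 9 + 16·2626 = 42025, and √42025 = 205.
So n = (3 + 205) / 8 = 208/8 = 26.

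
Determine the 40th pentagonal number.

2380

The 40th pentagonal number is n(3n−1)/2 with n = 40.
40·(3·40 − 1)/2 = 40·119/2 = 2380.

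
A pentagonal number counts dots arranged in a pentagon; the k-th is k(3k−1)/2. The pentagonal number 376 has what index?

16

Set n(3n−1)/2 = 376, giving 3n² − n − 752 = 0.
The discriminant is 1 + 24·376 = 9025, and √9025 = 95.
So n = (1 + 95) / 6 = 96/6 = 16.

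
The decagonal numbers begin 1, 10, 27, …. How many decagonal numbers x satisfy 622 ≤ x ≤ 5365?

25

The n-th decagonal number is n(4n−3).
Smallest index with value ≥ 622: n = 13 (giving 637).
Largest index with value ≤ 5365: n = 37 (giving 5365).
Indices 13 through 37: 25 terms.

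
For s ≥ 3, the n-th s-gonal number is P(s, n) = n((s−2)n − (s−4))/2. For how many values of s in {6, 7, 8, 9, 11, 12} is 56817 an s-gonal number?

1

s = 6: P(6, 168) = 56280 and P(6, 169) = 56953; 56817 is not s-gonal.
s = 7: P(7, 151) = 56776 and P(7, 152) = 57532; 56817 is not s-gonal.
s = 8: P(8, 137) = 56033 and P(8, 138) = 56856; 56817 is not s-gonal.
s = 9: P(9, 127) = 56134 and P(9, 128) = 57024; 56817 is not s-gonal.
s = 11: P(11, 112) = 56056 and P(11, 113) = 57065; 56817 is not s-gonal.
s = 12: P(12, 107) = 56817. ✓
Hits: s ∈ {12} → 1.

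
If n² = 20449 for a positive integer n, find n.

143

We need n² = 20449, so n = √20449 = 143.
Check: 143² = 20449. ✓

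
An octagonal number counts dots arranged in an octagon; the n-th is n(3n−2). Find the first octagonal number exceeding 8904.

Solve n(3n−2) > 8904 for integer n.
The largest n with value ≤ 8904 is 54 (since 8640 ≤ 8904 < 8965), so the first above is n = 55, value 8965.

8965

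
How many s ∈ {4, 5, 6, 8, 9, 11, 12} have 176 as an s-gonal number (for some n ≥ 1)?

2

s = 4: P(4, 13) = 169 and P(4, 14) = 196; 176 is not s-gonal.
s = 5: P(5, 11) = 176. ✓
s = 6: P(6, 9) = 153 and P(6, 10) = 190; 176 is not s-gonal.
s = 8: P(8, 8) = 176. ✓
s = 9: P(9, 7) = 154 and P(9, 8) = 204; 176 is not s-gonal.
s = 11: P(11, 6) = 141 and P(11, 7) = 196; 176 is not s-gonal.
s = 12: P(12, 6) = 156 and P(12, 7) = 217; 176 is not s-gonal.
Hits: s ∈ {5, 8} → 2.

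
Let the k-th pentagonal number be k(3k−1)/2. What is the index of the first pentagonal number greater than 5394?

Solve n(3n−1)/2 > 5394 for integer n.
The largest n with value ≤ 5394 is 60 (since 5370 ≤ 5394 < 5551), so the first above is n = 61, value 5551.

61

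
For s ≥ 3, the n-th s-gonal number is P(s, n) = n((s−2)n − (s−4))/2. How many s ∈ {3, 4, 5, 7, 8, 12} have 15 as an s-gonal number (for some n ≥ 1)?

1

s = 3: P(3, 5) = 15. ✓
s = 4: P(4, 3) = 9 and P(4, 4) = 16; 15 is not s-gonal.
s = 5: P(5, 3) = 12 and P(5, 4) = 22; 15 is not s-gonal.
s = 7: P(7, 2) = 7 and P(7, 3) = 18; 15 is not s-gonal.
s = 8: P(8, 2) = 8 and P(8, 3) = 21; 15 is not s-gonal.
s = 12: P(12, 2) = 12 and P(12, 3) = 33; 15 is not s-gonal.
Hits: s ∈ {3} → 1.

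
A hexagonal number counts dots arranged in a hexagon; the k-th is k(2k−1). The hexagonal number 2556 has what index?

36

Set n(2n−1) = 2556, giving 2n² − n − 2556 = 0.
So n = (1 + 143) / 4 = 144/4 = 36.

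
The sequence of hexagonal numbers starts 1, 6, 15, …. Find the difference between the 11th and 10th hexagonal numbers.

Consecutive hexagonal numbers differ by 4n − 3: here 4·11 − 3 = 41.

41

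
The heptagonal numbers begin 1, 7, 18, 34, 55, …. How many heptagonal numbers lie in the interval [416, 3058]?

22

The n-th heptagonal number is n(5n−3)/2.
Smallest index with value ≥ 416: n = 14 (giving 469).
Largest index with value ≤ 3058: n = 35 (giving 3010).
Indices 14 through 35: 22 terms.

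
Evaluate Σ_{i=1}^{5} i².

55

Σ_{i=1}^{5} i² = 5·6·11/6 = 55.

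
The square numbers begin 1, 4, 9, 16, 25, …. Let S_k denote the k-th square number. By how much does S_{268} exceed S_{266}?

1068

268² = 71824 and 266² = 70756.
Difference: 71824 − 70756 = 1068.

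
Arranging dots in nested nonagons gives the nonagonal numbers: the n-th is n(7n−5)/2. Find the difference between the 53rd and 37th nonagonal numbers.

5000

53·(7·53 − 5)/2 = 9699 and 37·(7·37 − 5)/2 = 4699.
Difference: 9699 − 4699 = 5000.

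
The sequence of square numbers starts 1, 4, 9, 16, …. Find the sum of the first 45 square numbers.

Σ_{i=1}^{45} i² = 45·46·91/6 = 31395.

31395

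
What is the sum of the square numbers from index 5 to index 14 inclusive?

985

Σ_{i=5}^{14} i² = 1015 − 30 = 985.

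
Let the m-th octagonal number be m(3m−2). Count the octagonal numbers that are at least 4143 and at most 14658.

33

The n-th octagonal number is n(3n−2).
Smallest index with value ≥ 4143: n = 38 (giving 4256).
Largest index with value ≤ 14658: n = 70 (giving 14560).
Indices 38 through 70: 33 terms.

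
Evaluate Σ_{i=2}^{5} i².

54

Σ_{i=2}^{5} i² = 55 − 1 = 54.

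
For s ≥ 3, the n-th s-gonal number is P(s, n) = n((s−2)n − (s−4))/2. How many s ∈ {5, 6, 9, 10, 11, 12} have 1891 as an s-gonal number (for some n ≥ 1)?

s = 5: P(5, 35) = 1820 and P(5, 36) = 1926; 1891 is not s-gonal.
s = 6: P(6, 31) = 1891. ✓
s = 9: P(9, 23) = 1794 and P(9, 24) = 1956; 1891 is not s-gonal.
s = 10: P(10, 22) = 1870 and P(10, 23) = 2047; 1891 is not s-gonal.
s = 11: P(11, 20) = 1730 and P(11, 21) = 1911; 1891 is not s-gonal.
s = 12: P(12, 19) = 1729 and P(12, 20) = 1920; 1891 is not s-gonal.
Hits: s ∈ {6} → 1.

1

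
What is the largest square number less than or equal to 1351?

1296

Solve n² ≤ 1351 for integer n.
n = 36 gives 1296 ≤ 1351, while n = 37 gives 1369 > 1351; so the answer is 1296.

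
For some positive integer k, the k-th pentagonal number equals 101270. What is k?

260

Set n(3n−1)/2 = 101270, giving 3n² − n − 202540 = 0.
So n = (1 + 1559) / 6 = 1560/6 = 260.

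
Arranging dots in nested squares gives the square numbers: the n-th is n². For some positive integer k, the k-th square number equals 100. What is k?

10

We need n² = 100, so n = √100 = 10.
Check: 10² = 100. ✓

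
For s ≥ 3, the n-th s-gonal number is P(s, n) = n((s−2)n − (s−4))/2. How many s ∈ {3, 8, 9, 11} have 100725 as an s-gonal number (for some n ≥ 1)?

s = 3: P(3, 448) = 100576 and P(3, 449) = 101025; 100725 is not s-gonal.
s = 8: P(8, 183) = 100101 and P(8, 184) = 101200; 100725 is not s-gonal.
s = 9: P(9, 170) = 100725. ✓
s = 11: P(11, 150) = 100725. ✓
Hits: s ∈ {9, 11} → 2.

2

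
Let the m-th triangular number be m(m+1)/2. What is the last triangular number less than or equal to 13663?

Solve n(n+1)/2 ≤ 13663 for integer n.
n = 164 gives 13530 ≤ 13663, while n = 165 gives 13695 > 13663; so the answer is 13530.

13530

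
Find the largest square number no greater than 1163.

1156

Solve n² ≤ 1163 for integer n.
n = 34 gives 1156 ≤ 1163, while n = 35 gives 1225 > 1163; so the answer is 1156.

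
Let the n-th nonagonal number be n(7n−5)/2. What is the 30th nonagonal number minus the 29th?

Consecutive nonagonal numbers differ by 7n − 6: here 7·30 − 6 = 204.

204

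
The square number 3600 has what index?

60

We need n² = 3600, so n = √3600 = 60.
Check: 60² = 3600. ✓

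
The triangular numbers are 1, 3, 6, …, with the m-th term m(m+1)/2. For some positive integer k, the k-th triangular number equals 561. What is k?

33

Set n(n+1)/2 = 561, giving n² + n − 1122 = 0.
The discriminant is 1 + 8·561 = 4489, and √4489 = 67.
So n = (-1 + 67) / 2 = 66/2 = 33.
Check: 33·34/2 = 561. ✓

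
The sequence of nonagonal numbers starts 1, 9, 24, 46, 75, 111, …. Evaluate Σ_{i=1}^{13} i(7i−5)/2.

2639

Σ i(7i−5)/2 = (7Σi² − 5Σi) / 2 over i = 1..13.
Σi = 91 and Σi² = 819.
(7·819 − 5·91) / 2 = 5278/2 = 2639.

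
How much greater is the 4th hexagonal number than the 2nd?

4·(2·4 − 1) = 28 and 2·(2·2 − 1) = 6.
Difference: 28 − 6 = 22.

22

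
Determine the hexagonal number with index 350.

244650

350·(2·350 − 1) = 350·699 = 244650.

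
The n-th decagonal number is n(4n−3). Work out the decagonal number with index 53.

11077

The 53rd decagonal number is n(4n−3) with n = 53.
53·(4·53 − 3) = 53·209 = 11077.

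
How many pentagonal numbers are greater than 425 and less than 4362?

The n-th pentagonal number is n(3n−1)/2.
Smallest index with value > 425: n = 18 (giving 477).
Largest index with value < 4362: n = 54 (giving 4347).
Indices 18 through 54: 37 terms.

37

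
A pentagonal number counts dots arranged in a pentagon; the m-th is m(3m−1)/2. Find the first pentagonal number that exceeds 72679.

Solve n(3n−1)/2 > 72679 for integer n.
The largest n with value ≤ 72679 is 220 (since 72490 ≤ 72679 < 73151), so the first above is n = 221, value 73151.

73151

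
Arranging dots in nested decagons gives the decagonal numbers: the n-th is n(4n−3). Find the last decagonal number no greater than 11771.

Solve n(4n−3) ≤ 11771 for integer n.
n = 54 gives 11502 ≤ 11771, while n = 55 gives 11935 > 11771; so the answer is 11502.

11502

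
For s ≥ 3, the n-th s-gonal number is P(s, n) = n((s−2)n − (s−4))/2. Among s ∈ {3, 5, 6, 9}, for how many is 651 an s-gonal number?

s = 3: P(3, 35) = 630 and P(3, 36) = 666; 651 is not s-gonal.
s = 5: P(5, 21) = 651. ✓
s = 6: P(6, 18) = 630 and P(6, 19) = 703; 651 is not s-gonal.
s = 9: P(9, 14) = 651. ✓
Hits: s ∈ {5, 9} → 2.

2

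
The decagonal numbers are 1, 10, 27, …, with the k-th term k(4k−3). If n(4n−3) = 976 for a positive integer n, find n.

16

Set n(4n−3) = 976, giving 4n² − 3n − 976 = 0.
The discriminant is 9 + 16·976 = 15625, and √15625 = 125.
So n = (3 + 125) / 8 = 128/8 = 16.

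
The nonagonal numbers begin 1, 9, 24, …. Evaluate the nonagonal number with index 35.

4200

The 35th nonagonal number is n(7n−5)/2 with n = 35.
35·(7·35 − 5)/2 = 35·240/2 = 35·120 = 4200.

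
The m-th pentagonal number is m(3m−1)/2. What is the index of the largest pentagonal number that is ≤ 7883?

Solve n(3n−1)/2 ≤ 7883 for integer n.
n = 72 gives 7740 ≤ 7883, while n = 73 gives 7957 > 7883; so the answer is index 72.

72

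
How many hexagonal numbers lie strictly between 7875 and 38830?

76

The n-th hexagonal number is n(2n−1).
Smallest index with value > 7875: n = 64 (giving 8128).
Largest index with value < 38830: n = 139 (giving 38503).
Indices 64 through 139: 76 terms.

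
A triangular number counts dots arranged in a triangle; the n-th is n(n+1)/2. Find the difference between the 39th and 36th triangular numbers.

39·40/2 = 780 and 36·37/2 = 666.
Difference: 780 − 666 = 114.

114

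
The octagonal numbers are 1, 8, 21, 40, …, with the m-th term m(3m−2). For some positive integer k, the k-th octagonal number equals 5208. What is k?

42

Set n(3n−2) = 5208, giving 3n² − 2n − 5208 = 0.
The discriminant is 4 + 12·5208 = 62500, and √62500 = 250.
So n = (2 + 250) / 6 = 252/6 = 42.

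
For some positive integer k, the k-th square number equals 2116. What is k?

We need n² = 2116, so n = √2116 = 46.

46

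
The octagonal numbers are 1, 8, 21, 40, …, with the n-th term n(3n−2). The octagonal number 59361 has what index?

141

Set n(3n−2) = 59361, giving 3n² − 2n − 59361 = 0.
So n = (2 + 844) / 6 = 846/6 = 141.
Check: 141·(3·141 − 2) = 59361. ✓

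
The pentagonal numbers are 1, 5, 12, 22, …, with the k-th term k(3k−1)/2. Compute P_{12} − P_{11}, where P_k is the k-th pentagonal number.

Consecutive pentagonal numbers differ by 3n − 2: here 3·12 − 2 = 34.

34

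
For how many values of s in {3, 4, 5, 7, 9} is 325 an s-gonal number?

s = 3: P(3, 25) = 325. ✓
s = 4: P(4, 18) = 324 and P(4, 19) = 361; 325 is not s-gonal.
s = 5: P(5, 14) = 287 and P(5, 15) = 330; 325 is not s-gonal.
s = 7: P(7, 11) = 286 and P(7, 12) = 342; 325 is not s-gonal.
s = 9: P(9, 10) = 325. ✓
Hits: s ∈ {3, 9} → 2.

2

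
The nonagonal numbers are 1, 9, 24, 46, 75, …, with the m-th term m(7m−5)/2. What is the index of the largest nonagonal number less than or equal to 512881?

Solve n(7n−5)/2 ≤ 512881 for integer n.
n = 383 gives 512454 ≤ 512881, while n = 384 gives 515136 > 512881; so the answer is index 383.

383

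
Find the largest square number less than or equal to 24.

Solve n² ≤ 24 for integer n.
n = 4 gives 16 ≤ 24, while n = 5 gives 25 > 24; so the answer is 16.

16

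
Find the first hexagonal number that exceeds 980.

Solve n(2n−1) > 980 for integer n.
The largest n with value ≤ 980 is 22 (since 946 ≤ 980 < 1035), so the first above is n = 23, value 1035.

1035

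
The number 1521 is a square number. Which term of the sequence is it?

We need n² = 1521, so n = √1521 = 39.

39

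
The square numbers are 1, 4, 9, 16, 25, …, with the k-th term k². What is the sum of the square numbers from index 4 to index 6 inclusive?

Σ_{i=4}^{6} i² = 91 − 14 = 77.

77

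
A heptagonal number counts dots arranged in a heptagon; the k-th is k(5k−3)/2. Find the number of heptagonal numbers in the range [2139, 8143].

The n-th heptagonal number is n(5n−3)/2.
Smallest index with value ≥ 2139: n = 30 (giving 2205).
Largest index with value ≤ 8143: n = 57 (giving 8037).
Indices 30 through 57: 28 terms.

28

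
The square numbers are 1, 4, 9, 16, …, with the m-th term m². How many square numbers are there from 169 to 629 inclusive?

13

The n-th square number is n².
Smallest index with value ≥ 169: n = 13 (giving 169).
Largest index with value ≤ 629: n = 25 (giving 625).
Indices 13 through 25: 13 terms.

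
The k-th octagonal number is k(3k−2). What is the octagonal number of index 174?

The 174th octagonal number is n(3n−2) with n = 174.
174·(3·174 − 2) = 174·520 = 90480.

90480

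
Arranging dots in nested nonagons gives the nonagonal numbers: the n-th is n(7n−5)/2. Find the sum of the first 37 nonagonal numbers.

59755

Σ i(7i−5)/2 = (7Σi² − 5Σi) / 2 over i = 1..37.
Σi = 703 and Σi² = 17575.
(7·17575 − 5·703) / 2 = 119510/2 = 59755.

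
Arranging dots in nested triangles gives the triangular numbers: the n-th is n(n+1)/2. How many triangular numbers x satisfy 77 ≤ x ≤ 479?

The n-th triangular number is n(n+1)/2.
Smallest index with value ≥ 77: n = 12 (giving 78).
Largest index with value ≤ 479: n = 30 (giving 465).
Indices 12 through 30: 19 terms.

19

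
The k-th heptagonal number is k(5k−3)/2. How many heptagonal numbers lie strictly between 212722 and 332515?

72

The n-th heptagonal number is n(5n−3)/2.
Smallest index with value > 212722: n = 293 (giving 214183).
Largest index with value < 332515: n = 364 (giving 330694).
Indices 293 through 364: 72 terms.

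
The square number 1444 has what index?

We need n² = 1444, so n = √1444 = 38.
Check: 38² = 1444. ✓

38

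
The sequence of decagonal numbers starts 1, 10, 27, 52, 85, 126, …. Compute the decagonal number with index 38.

5662

38·(4·38 − 3) = 38·149 = 5662.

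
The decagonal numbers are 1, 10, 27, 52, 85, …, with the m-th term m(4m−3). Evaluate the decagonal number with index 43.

43·(4·43 − 3) = 43·169 = 7267.

7267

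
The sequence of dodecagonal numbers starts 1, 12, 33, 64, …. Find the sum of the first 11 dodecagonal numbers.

2266

Σ i(5i−4) = 5Σi² − 4Σi over i = 1..11.
Σi = 66 and Σi² = 506.
5·506 − 4·66 = 2266.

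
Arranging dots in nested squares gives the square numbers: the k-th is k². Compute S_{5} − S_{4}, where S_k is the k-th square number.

n² − (n−1)² = 2n − 1, so 5² − 4² = 2·5 − 1 = 9.

9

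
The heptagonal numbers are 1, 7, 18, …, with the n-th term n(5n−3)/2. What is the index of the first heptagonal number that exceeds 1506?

25

Solve n(5n−3)/2 > 1506 for integer n.
The largest n with value ≤ 1506 is 24 (since 1404 ≤ 1506 < 1525), so the first above is n = 25, value 1525.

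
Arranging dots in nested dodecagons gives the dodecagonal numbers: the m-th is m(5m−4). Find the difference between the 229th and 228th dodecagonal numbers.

Consecutive dodecagonal numbers differ by 10n − 9: here 10·229 − 9 = 2281.

2281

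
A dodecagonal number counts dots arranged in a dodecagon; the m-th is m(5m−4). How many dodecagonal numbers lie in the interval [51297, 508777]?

218

The n-th dodecagonal number is n(5n−4).
Smallest index with value ≥ 51297: n = 102 (giving 51612).
Largest index with value ≤ 508777: n = 319 (giving 507529).
Indices 102 through 319: 218 terms.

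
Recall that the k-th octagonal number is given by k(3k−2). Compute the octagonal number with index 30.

The 30th octagonal number is n(3n−2) with n = 30.
30·(3·30 − 2) = 30·88 = 2640.

2640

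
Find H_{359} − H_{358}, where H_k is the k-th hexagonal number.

1433

Consecutive hexagonal numbers differ by 4n − 3: here 4·359 − 3 = 1433.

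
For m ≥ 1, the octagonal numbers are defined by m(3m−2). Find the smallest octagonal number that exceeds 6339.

Solve n(3n−2) > 6339 for integer n.
The largest n with value ≤ 6339 is 46 (since 6256 ≤ 6339 < 6533), so the first above is n = 47, value 6533.

6533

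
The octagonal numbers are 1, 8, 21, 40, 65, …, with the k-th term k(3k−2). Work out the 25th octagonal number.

The 25th octagonal number is n(3n−2) with n = 25.
25·(3·25 − 2) = 25·73 = 1825.

1825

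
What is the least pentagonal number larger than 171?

176

Solve n(3n−1)/2 > 171 for integer n.
The largest n with value ≤ 171 is 10 (since 145 ≤ 171 < 176), so the first above is n = 11, value 176.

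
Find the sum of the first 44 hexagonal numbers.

57750

Σ i(2i−1) = 2Σi² − Σi over i = 1..44.
Σi = 990 and Σi² = 29370.
2·29370 − 1·990 = 57750.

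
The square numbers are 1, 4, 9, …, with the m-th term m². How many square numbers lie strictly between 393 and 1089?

The n-th square number is n².
Smallest index with value > 393: n = 20 (giving 400).
Largest index with value < 1089: n = 32 (giving 1024).
Indices 20 through 32: 13 terms.

13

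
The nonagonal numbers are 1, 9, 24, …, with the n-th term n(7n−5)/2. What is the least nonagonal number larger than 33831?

34056

Solve n(7n−5)/2 > 33831 for integer n.
The largest n with value ≤ 33831 is 98 (since 33369 ≤ 33831 < 34056), so the first above is n = 99, value 34056.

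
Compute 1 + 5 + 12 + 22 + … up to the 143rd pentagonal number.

1472328

Σ i(3i−1)/2 = (3Σi² − Σi) / 2 over i = 1..143.
Σi = 10296 and Σi² = 984984.
(3·984984 − 1·10296) / 2 = 2944656/2 = 1472328.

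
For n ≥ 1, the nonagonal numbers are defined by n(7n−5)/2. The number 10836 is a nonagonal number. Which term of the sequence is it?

Set n(7n−5)/2 = 10836, giving 7n² − 5n − 21672 = 0.
The discriminant is 25 + 56·10836 = 606841, and √606841 = 779.
So n = (5 + 779) / 14 = 784/14 = 56.
Check: 56·(7·56 − 5)/2 = 10836. ✓

56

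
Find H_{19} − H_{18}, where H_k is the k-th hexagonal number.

73

Consecutive hexagonal numbers differ by 4n − 3: here 4·19 − 3 = 73.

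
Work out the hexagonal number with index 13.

The 13th hexagonal number is n(2n−1) with n = 13.
13·(2·13 − 1) = 13·25 = 325.

325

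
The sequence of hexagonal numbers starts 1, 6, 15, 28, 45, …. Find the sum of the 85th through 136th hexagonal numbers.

1287546

Σ i(2i−1) = 2Σi² − Σi over i = 85..136.
Σi = 9316 − 3570 = 5746 and Σi² = 847756 − 201110 = 646646.
2·646646 − 1·5746 = 1287546.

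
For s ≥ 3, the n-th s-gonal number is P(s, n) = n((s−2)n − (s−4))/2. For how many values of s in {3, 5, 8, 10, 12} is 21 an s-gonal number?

s = 3: P(3, 6) = 21. ✓
s = 5: P(5, 3) = 12 and P(5, 4) = 22; 21 is not s-gonal.
s = 8: P(8, 3) = 21. ✓
s = 10: P(10, 2) = 10 and P(10, 3) = 27; 21 is not s-gonal.
s = 12: P(12, 2) = 12 and P(12, 3) = 33; 21 is not s-gonal.
Hits: s ∈ {3, 8} → 2.

2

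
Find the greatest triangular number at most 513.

496

Solve n(n+1)/2 ≤ 513 for integer n.
n = 31 gives 496 ≤ 513, while n = 32 gives 528 > 513; so the answer is 496.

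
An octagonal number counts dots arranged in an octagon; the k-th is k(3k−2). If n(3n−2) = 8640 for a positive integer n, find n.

54

Set n(3n−2) = 8640, giving 3n² − 2n − 8640 = 0.
The discriminant is 4 + 12·8640 = 103684, and √103684 = 322.
So n = (2 + 322) / 6 = 324/6 = 54.
Check: 54·(3·54 − 2) = 8640. ✓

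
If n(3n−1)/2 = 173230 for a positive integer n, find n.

Set n(3n−1)/2 = 173230, giving 3n² − n − 346460 = 0.
The discriminant is 1 + 24·173230 = 4157521, and √4157521 = 2039.
So n = (1 + 2039) / 6 = 2040/6 = 340.

340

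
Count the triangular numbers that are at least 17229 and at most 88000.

The n-th triangular number is n(n+1)/2.
Smallest index with value ≥ 17229: n = 186 (giving 17391).
Largest index with value ≤ 88000: n = 419 (giving 87990).
Indices 186 through 419: 234 terms.

234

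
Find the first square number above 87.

100

Solve n² > 87 for integer n.
The largest n with value ≤ 87 is 9 (since 81 ≤ 87 < 100), so the first above is n = 10, value 100.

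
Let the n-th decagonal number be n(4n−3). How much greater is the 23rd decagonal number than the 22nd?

Consecutive decagonal numbers differ by 8n − 7: here 8·23 − 7 = 177.

177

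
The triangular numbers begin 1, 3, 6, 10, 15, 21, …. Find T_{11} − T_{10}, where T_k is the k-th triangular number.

Consecutive triangular numbers differ by n: T_{11} − T_{10} = 11.

11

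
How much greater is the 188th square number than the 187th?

n² − (n−1)² = 2n − 1, so 188² − 187² = 2·188 − 1 = 375.

375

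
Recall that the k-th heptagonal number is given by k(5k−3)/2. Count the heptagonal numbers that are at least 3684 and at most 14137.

37

The n-th heptagonal number is n(5n−3)/2.
Smallest index with value ≥ 3684: n = 39 (giving 3744).
Largest index with value ≤ 14137: n = 75 (giving 13950).
Indices 39 through 75: 37 terms.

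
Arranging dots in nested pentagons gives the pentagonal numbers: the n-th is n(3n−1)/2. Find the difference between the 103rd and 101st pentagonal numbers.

611

103·(3·103 − 1)/2 = 15862 and 101·(3·101 − 1)/2 = 15251.
Difference: 15862 − 15251 = 611.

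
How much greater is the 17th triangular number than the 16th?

Consecutive triangular numbers differ by n: T_{17} − T_{16} = 17.

17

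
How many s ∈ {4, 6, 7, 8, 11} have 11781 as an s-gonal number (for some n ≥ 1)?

s = 4: P(4, 108) = 11664 and P(4, 109) = 11881; 11781 is not s-gonal.
s = 6: P(6, 77) = 11781. ✓
s = 7: P(7, 68) = 11458 and P(7, 69) = 11799; 11781 is not s-gonal.
s = 8: P(8, 63) = 11781. ✓
s = 11: P(11, 51) = 11526 and P(11, 52) = 11986; 11781 is not s-gonal.
Hits: s ∈ {6, 8} → 2.

2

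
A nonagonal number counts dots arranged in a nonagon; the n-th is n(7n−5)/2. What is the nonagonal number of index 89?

27501

The 89th nonagonal number is n(7n−5)/2 with n = 89.
89·(7·89 − 5)/2 = 89·618/2 = 89·309 = 27501.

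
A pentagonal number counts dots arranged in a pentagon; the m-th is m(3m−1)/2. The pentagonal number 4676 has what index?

56

Set n(3n−1)/2 = 4676, giving 3n² − n − 9352 = 0.
So n = (1 + 335) / 6 = 336/6 = 56.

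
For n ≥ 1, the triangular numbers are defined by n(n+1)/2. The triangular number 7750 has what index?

124

Set n(n+1)/2 = 7750, giving n² + n − 15500 = 0.
So n = (-1 + 249) / 2 = 248/2 = 124.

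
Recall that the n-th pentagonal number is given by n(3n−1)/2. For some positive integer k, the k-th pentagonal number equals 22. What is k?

4

Set n(3n−1)/2 = 22, giving 3n² − n − 44 = 0.
The discriminant is 1 + 24·22 = 529, and √529 = 23.
So n = (1 + 23) / 6 = 24/6 = 4.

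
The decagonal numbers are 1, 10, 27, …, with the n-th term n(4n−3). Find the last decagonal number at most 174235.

174097

Solve n(4n−3) ≤ 174235 for integer n.
n = 209 gives 174097 ≤ 174235, while n = 210 gives 175770 > 174235; so the answer is 174097.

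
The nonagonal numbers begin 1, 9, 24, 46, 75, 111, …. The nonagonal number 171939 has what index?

222

Set n(7n−5)/2 = 171939, giving 7n² − 5n − 343878 = 0.
The discriminant is 25 + 56·171939 = 9628609, and √9628609 = 3103.
So n = (5 + 3103) / 14 = 3108/14 = 222.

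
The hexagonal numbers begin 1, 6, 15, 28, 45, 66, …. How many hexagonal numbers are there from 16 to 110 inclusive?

The n-th hexagonal number is n(2n−1).
Smallest index with value ≥ 16: n = 4 (giving 28).
Largest index with value ≤ 110: n = 7 (giving 91).
Indices 4 through 7: 4 terms.

4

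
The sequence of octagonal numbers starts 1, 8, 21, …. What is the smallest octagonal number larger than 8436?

8640

Solve n(3n−2) > 8436 for integer n.
The largest n with value ≤ 8436 is 53 (since 8321 ≤ 8436 < 8640), so the first above is n = 54, value 8640.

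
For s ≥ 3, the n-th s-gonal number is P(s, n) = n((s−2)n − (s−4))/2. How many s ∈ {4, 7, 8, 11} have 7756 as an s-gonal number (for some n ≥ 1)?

s = 4: P(4, 88) = 7744 and P(4, 89) = 7921; 7756 is not s-gonal.
s = 7: P(7, 56) = 7756. ✓
s = 8: P(8, 51) = 7701 and P(8, 52) = 8008; 7756 is not s-gonal.
s = 11: P(11, 41) = 7421 and P(11, 42) = 7791; 7756 is not s-gonal.
Hits: s ∈ {7} → 1.

1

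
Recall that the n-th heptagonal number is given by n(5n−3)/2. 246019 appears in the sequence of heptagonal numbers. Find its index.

314

Set n(5n−3)/2 = 246019, giving 5n² − 3n − 492038 = 0.
The discriminant is 9 + 40·246019 = 9840769, and √9840769 = 3137.
So n = (3 + 3137) / 10 = 3140/10 = 314.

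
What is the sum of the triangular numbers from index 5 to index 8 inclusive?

Σ i(i+1)/2 = (Σi² + Σi) / 2 over i = 5..8.
Σi = 36 − 10 = 26 and Σi² = 204 − 30 = 174.
(1·174 + 1·26) / 2 = 200/2 = 100.

100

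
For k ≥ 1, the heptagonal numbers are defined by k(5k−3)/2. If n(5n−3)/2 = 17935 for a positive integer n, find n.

Set n(5n−3)/2 = 17935, giving 5n² − 3n − 35870 = 0.
So n = (3 + 847) / 10 = 850/10 = 85.

85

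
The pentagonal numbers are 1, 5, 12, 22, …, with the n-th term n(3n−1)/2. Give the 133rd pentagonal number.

The 133rd pentagonal number is n(3n−1)/2 with n = 133.
133·(3·133 − 1)/2 = 133·398/2 = 133·199 = 26467.

26467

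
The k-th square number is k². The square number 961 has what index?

31

We need n² = 961, so n = √961 = 31.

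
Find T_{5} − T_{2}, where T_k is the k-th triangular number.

5·6/2 = 15 and 2·3/2 = 3.
Difference: 15 − 3 = 12.

12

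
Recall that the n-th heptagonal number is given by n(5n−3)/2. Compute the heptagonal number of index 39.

The 39th heptagonal number is n(5n−3)/2 with n = 39.
39·(5·39 − 3)/2 = 39·192/2 = 39·96 = 3744.

3744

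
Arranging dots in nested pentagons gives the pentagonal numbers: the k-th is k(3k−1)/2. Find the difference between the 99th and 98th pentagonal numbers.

Consecutive pentagonal numbers differ by 3n − 2: here 3·99 − 2 = 295.

295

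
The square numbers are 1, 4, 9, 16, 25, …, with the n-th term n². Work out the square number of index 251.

63001

The 251st square number is n² with n = 251.
251² = 63001.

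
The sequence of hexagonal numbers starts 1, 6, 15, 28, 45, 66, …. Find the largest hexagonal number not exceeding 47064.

Solve n(2n−1) ≤ 47064 for integer n.
n = 153 gives 46665 ≤ 47064, while n = 154 gives 47278 > 47064; so the answer is 46665.

46665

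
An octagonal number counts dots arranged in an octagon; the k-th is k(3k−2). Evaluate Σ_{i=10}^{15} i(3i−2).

2715

Σ i(3i−2) = 3Σi² − 2Σi over i = 10..15.
Σi = 120 − 45 = 75 and Σi² = 1240 − 285 = 955.
3·955 − 2·75 = 2715.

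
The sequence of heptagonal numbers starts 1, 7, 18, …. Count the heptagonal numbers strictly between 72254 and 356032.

The n-th heptagonal number is n(5n−3)/2.
Smallest index with value > 72254: n = 171 (giving 72846).
Largest index with value < 356032: n = 377 (giving 354757).
Indices 171 through 377: 207 terms.

207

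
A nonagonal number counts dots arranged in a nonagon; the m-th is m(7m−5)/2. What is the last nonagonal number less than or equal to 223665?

Solve n(7n−5)/2 ≤ 223665 for integer n.
n = 253 gives 223399 ≤ 223665, while n = 254 gives 225171 > 223665; so the answer is 223399.

223399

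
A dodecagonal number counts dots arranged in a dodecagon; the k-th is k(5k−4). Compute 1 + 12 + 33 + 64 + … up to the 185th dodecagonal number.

Σ i(5i−4) = 5Σi² − 4Σi over i = 1..185.
Σi = 17205 and Σi² = 2127685.
5·2127685 − 4·17205 = 10569605.

10569605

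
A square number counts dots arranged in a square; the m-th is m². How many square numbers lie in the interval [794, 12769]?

The n-th square number is n².
Smallest index with value ≥ 794: n = 29 (giving 841).
Largest index with value ≤ 12769: n = 113 (giving 12769).
Indices 29 through 113: 85 terms.

85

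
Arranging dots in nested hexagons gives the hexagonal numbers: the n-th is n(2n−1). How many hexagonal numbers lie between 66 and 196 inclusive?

The n-th hexagonal number is n(2n−1).
Smallest index with value ≥ 66: n = 6 (giving 66).
Largest index with value ≤ 196: n = 10 (giving 190).
Indices 6 through 10: 5 terms.

5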